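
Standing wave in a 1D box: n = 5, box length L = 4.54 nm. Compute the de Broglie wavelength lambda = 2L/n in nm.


lambda = 2L / n
= 2 * 4.54 / 5
= 9.08 / 5
= 1.816 nm

1.816


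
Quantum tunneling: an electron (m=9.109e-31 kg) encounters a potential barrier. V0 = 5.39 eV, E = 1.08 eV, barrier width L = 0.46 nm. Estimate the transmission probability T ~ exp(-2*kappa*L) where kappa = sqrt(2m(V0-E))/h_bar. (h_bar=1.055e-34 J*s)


V0 - E = 4.31 eV = 6.9046e-19 J
kappa = sqrt(2 * m * (V0-E)) / h_bar
= sqrt(2 * 9.109e-31 * 6.9046e-19) / 1.055e-34
= 1.0631e+10 /m
2*kappa*L = 2 * 1.0631e+10 * 0.46e-9
= 9.7804
T = exp(-9.7804) = 5.655046e-05

5.655046e-05


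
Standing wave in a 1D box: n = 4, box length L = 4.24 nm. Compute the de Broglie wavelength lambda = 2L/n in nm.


lambda = 2L / n
= 2 * 4.24 / 4
= 8.48 / 4
= 2.12 nm

2.12


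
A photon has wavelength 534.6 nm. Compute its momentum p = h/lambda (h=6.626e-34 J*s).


p = h / lambda
= 6.626e-34 / (534.6e-9)
= 6.626e-34 / 5.3460e-07
= 1.2394e-27 kg*m/s

1.2394e-27


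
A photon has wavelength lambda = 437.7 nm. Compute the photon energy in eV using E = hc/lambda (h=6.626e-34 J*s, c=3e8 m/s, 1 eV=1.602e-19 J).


E = hc / lambda
= (6.626e-34)(3e8) / (437.7e-9)
= 1.9878e-25 / 4.3770e-07
= 4.5415e-19 J
Converting to eV: 4.5415e-19 / 1.602e-19
= 2.8349 eV

2.8349


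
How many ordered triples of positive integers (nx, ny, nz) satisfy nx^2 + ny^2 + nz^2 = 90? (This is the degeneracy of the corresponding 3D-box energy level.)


Enumerate all (nx, ny, nz) with nx^2 + ny^2 + nz^2 = 90:
(1,5,8)
(1,8,5)
(4,5,7)
(4,7,5)
(5,1,8)
(5,4,7)
(5,7,4)
(5,8,1)
(7,4,5)
(7,5,4)
(8,1,5)
(8,5,1)
Total degeneracy = 12

12


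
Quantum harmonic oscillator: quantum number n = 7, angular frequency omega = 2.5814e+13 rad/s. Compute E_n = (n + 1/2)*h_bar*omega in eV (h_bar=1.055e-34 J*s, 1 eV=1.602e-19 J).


E = (n + 1/2) * h_bar * omega
= (7 + 0.5) * 1.055e-34 * 2.5814e+13
= 7.5 * 2.7234e-21
= 2.0425e-20 J
= 0.1275 eV

0.1275


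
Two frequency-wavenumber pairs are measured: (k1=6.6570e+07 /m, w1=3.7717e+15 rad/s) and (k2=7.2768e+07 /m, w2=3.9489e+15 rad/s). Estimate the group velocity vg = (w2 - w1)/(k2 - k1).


vg = (w2 - w1) / (k2 - k1)
= (3.9489e+15 - 3.7717e+15) / (7.2768e+07 - 6.6570e+07)
= 1.7720e+14 / 6.1980e+06
= 2.8590e+07 m/s

2.8590e+07


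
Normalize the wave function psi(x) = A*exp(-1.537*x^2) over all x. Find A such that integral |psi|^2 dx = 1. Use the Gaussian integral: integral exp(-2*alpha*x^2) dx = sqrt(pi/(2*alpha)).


integral |psi|^2 dx = A^2 * sqrt(pi/(2*alpha)) = 1
A^2 = sqrt(2*alpha/pi)
= sqrt(2 * 1.537 / pi)
= 0.989184
A = sqrt(0.989184)
= 0.9946

0.9946


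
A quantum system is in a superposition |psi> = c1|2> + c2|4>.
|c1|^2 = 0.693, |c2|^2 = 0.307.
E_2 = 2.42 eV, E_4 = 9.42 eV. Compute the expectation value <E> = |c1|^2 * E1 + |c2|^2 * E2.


<E> = |c1|^2 * E1 + |c2|^2 * E2
= 0.693 * 2.42 + 0.307 * 9.42
= 1.6771 + 2.8919
= 4.569 eV

4.569


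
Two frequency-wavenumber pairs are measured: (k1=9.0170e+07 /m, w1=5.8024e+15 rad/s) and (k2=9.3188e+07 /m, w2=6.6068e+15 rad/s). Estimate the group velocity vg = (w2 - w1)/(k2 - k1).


vg = (w2 - w1) / (k2 - k1)
= (6.6068e+15 - 5.8024e+15) / (9.3188e+07 - 9.0170e+07)
= 8.0440e+14 / 3.0180e+06
= 2.6653e+08 m/s

2.6653e+08


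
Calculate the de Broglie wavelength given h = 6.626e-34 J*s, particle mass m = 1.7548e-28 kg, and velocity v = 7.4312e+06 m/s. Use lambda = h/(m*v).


lambda = h / (m * v)
= 6.626e-34 / (1.7548e-28 * 7.4312e+06)
= 6.626e-34 / 1.3040e-21
= 5.0812e-13 m

5.0812e-13


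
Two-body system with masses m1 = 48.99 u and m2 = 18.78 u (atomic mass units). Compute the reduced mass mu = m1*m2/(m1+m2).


mu = m1 * m2 / (m1 + m2)
= 48.99 * 18.78 / (48.99 + 18.78)
= 920.0322 / 67.77
= 13.5758 u

13.5758


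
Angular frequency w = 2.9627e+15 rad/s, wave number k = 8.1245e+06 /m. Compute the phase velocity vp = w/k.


vp = w / k
= 2.9627e+15 / 8.1245e+06
= 3.6466e+08 m/s

3.6466e+08


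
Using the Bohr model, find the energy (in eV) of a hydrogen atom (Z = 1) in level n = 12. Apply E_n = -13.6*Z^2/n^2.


E_n = -13.6 * Z^2 / n^2
= -13.6 * 1^2 / 12^2
= -13.6 * 1 / 144
= -0.0944 eV

-0.0944


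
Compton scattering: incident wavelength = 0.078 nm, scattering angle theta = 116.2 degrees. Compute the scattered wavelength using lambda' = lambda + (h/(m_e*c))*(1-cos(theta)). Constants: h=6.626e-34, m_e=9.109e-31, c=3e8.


Compton wavelength: h/(m_e*c) = 2.4247e-12 m
d_lambda = 2.4247e-12 * (1 - cos(116.2 deg))
= 2.4247e-12 * 1.441506
= 3.4952e-12 m = 0.003495 nm
lambda' = 0.078 + 0.003495
= 0.081495 nm

0.081495


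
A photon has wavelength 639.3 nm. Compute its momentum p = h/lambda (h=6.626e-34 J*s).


p = h / lambda
= 6.626e-34 / (639.3e-9)
= 6.626e-34 / 6.3930e-07
= 1.0364e-27 kg*m/s

1.0364e-27


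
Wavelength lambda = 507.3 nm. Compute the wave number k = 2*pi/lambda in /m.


k = 2 * pi / lambda
= 6.2832 / (507.3e-9)
= 6.2832 / 5.0730e-07
= 1.2386e+07 /m

1.2386e+07


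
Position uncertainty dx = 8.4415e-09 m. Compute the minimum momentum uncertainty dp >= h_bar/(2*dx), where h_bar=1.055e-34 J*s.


dp = h_bar / (2 * dx)
= 1.055e-34 / (2 * 8.4415e-09)
= 1.055e-34 / 1.6883e-08
= 6.2489e-27 kg*m/s

6.2489e-27


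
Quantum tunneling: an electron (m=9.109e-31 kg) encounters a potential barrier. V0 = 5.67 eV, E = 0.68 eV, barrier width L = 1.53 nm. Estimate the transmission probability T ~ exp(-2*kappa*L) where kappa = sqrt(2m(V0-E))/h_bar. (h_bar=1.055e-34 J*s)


V0 - E = 4.99 eV = 7.9940e-19 J
kappa = sqrt(2 * m * (V0-E)) / h_bar
= sqrt(2 * 9.109e-31 * 7.9940e-19) / 1.055e-34
= 1.1439e+10 /m
2*kappa*L = 2 * 1.1439e+10 * 1.53e-9
= 35.0026
T = exp(-35.0026) = 6.288471e-16

6.288471e-16


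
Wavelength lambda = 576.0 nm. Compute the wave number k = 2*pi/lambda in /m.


k = 2 * pi / lambda
= 6.2832 / (576.0e-9)
= 6.2832 / 5.7600e-07
= 1.0908e+07 /m

1.0908e+07


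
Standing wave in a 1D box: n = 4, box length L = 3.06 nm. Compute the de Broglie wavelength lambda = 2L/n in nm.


lambda = 2L / n
= 2 * 3.06 / 4
= 6.12 / 4
= 1.53 nm

1.53


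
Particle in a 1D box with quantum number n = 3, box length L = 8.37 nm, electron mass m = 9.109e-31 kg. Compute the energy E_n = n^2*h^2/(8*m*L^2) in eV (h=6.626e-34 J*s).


E = n^2 * h^2 / (8 * m * L^2)
= 3^2 * (6.626e-34)^2 / (8 * 9.109e-31 * (8.37e-9)^2)
= 9 * 4.3904e-67 / (8 * 9.109e-31 * 7.0057e-17)
= 7.7399e-21 J
= 0.0483 eV

0.0483


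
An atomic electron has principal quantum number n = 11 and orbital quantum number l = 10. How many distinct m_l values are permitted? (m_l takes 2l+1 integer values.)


m_l ranges from -l to +l in integer steps
So m_l goes from -10 to +10
Count = 2l + 1 = 2*10 + 1
= 21

21


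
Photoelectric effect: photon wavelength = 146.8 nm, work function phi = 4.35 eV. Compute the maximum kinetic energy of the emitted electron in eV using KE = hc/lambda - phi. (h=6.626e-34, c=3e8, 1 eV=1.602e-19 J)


E_photon = hc / lambda
= (6.626e-34)(3e8) / (146.8e-9)
= 1.3541e-18 J
= 8.4525 eV
KE = E_photon - phi
= 8.4525 - 4.35
= 4.1025 eV

4.1025


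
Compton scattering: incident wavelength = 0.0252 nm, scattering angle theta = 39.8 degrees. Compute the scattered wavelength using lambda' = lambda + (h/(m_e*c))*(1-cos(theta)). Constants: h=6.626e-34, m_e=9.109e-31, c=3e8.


Compton wavelength: h/(m_e*c) = 2.4247e-12 m
d_lambda = 2.4247e-12 * (1 - cos(39.8 deg))
= 2.4247e-12 * 0.231716
= 5.6184e-13 m = 0.000562 nm
lambda' = 0.0252 + 0.000562
= 0.025762 nm

0.025762


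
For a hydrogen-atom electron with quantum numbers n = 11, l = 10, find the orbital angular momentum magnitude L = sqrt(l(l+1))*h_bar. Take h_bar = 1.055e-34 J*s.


L = sqrt(l*(l+1)) * h_bar
= sqrt(10 * 11) * 1.055e-34
= sqrt(110) * 1.055e-34
= 10.4881 * 1.055e-34
= 1.1065e-33 J*s

1.1065e-33


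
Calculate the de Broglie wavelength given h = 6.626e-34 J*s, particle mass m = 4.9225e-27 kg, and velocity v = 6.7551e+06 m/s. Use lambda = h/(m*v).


lambda = h / (m * v)
= 6.626e-34 / (4.9225e-27 * 6.7551e+06)
= 6.626e-34 / 3.3252e-20
= 1.9927e-14 m

1.9927e-14


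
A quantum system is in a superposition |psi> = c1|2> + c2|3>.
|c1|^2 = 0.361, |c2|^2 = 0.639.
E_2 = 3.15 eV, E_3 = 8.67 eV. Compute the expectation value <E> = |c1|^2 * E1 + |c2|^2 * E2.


<E> = |c1|^2 * E1 + |c2|^2 * E2
= 0.361 * 3.15 + 0.639 * 8.67
= 1.1371 + 5.5401
= 6.6773 eV

6.6773


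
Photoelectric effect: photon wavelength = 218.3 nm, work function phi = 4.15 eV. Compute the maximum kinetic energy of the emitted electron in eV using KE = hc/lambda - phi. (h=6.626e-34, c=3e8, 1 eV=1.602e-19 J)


E_photon = hc / lambda
= (6.626e-34)(3e8) / (218.3e-9)
= 9.1058e-19 J
= 5.684 eV
KE = E_photon - phi
= 5.684 - 4.15
= 1.534 eV

1.534


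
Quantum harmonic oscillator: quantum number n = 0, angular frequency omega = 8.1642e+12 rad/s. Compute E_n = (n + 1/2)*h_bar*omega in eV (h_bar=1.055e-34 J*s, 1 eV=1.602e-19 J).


E = (n + 1/2) * h_bar * omega
= (0 + 0.5) * 1.055e-34 * 8.1642e+12
= 0.5 * 8.6132e-22
= 4.3066e-22 J
= 0.0027 eV

0.0027


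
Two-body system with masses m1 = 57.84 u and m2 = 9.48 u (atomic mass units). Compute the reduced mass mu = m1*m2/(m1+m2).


mu = m1 * m2 / (m1 + m2)
= 57.84 * 9.48 / (57.84 + 9.48)
= 548.3232 / 67.32
= 8.145 u

8.145


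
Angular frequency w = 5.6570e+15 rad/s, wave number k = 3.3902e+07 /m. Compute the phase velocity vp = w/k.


vp = w / k
= 5.6570e+15 / 3.3902e+07
= 1.6686e+08 m/s

1.6686e+08


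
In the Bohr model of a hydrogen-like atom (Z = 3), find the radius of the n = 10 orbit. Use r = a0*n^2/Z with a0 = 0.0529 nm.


r = a0 * n^2 / Z
= 0.0529 * 10^2 / 3
= 0.0529 * 100 / 3
= 1.7633 nm

1.7633


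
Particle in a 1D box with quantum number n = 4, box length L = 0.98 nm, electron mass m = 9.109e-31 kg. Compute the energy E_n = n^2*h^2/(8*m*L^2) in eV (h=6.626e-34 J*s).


E = n^2 * h^2 / (8 * m * L^2)
= 4^2 * (6.626e-34)^2 / (8 * 9.109e-31 * (0.98e-9)^2)
= 16 * 4.3904e-67 / (8 * 9.109e-31 * 9.6040e-19)
= 1.0037e-18 J
= 6.2654 eV

6.2654


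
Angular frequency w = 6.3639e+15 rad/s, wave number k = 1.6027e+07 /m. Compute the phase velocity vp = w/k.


vp = w / k
= 6.3639e+15 / 1.6027e+07
= 3.9707e+08 m/s

3.9707e+08


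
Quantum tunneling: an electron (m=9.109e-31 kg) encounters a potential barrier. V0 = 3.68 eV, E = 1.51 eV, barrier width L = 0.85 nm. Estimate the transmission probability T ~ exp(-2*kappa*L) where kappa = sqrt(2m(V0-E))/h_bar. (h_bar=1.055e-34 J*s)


V0 - E = 2.17 eV = 3.4763e-19 J
kappa = sqrt(2 * m * (V0-E)) / h_bar
= sqrt(2 * 9.109e-31 * 3.4763e-19) / 1.055e-34
= 7.5433e+09 /m
2*kappa*L = 2 * 7.5433e+09 * 0.85e-9
= 12.8235
T = exp(-12.8235) = 2.696543e-06

2.696543e-06


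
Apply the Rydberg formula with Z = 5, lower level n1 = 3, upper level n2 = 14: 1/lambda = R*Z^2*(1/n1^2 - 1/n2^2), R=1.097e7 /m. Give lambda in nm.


1/lambda = R * Z^2 * (1/n1^2 - 1/n2^2)
= 1.097e7 * 5^2 * (1/3^2 - 1/14^2)
= 1.097e7 * 25 * (0.111111 - 0.005102)
= 2.9073e+07 /m
lambda = 1 / 2.9073e+07
= 34.3962 nm

34.3962


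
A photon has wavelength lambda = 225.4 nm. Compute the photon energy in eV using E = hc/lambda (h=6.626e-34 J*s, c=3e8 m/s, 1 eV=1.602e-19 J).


E = hc / lambda
= (6.626e-34)(3e8) / (225.4e-9)
= 1.9878e-25 / 2.2540e-07
= 8.8190e-19 J
Converting to eV: 8.8190e-19 / 1.602e-19
= 5.505 eV

5.505


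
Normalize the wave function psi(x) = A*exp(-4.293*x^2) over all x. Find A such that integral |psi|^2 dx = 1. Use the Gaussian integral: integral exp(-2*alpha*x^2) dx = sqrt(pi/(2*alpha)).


integral |psi|^2 dx = A^2 * sqrt(pi/(2*alpha)) = 1
A^2 = sqrt(2*alpha/pi)
= sqrt(2 * 4.293 / pi)
= 1.653181
A = sqrt(1.653181)
= 1.2858

1.2858


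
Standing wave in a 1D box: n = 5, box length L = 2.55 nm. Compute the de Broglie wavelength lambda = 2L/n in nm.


lambda = 2L / n
= 2 * 2.55 / 5
= 5.1 / 5
= 1.02 nm

1.02


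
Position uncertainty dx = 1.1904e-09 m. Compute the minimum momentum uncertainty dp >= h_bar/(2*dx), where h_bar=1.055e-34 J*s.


dp = h_bar / (2 * dx)
= 1.055e-34 / (2 * 1.1904e-09)
= 1.055e-34 / 2.3808e-09
= 4.4313e-26 kg*m/s

4.4313e-26


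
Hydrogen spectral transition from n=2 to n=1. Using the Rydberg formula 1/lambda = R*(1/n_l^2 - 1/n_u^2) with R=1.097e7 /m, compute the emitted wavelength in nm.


1/lambda = R * (1/n_l^2 - 1/n_u^2)
= 1.097e7 * (1/1^2 - 1/2^2)
= 1.097e7 * (1.0 - 0.25)
= 1.097e7 * 0.75
= 8.2275e+06 /m
lambda = 1 / 8.2275e+06 = 121.5436 nm

121.5436


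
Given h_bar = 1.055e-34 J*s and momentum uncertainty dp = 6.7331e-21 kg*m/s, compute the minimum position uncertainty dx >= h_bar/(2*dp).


dx = h_bar / (2 * dp)
= 1.055e-34 / (2 * 6.7331e-21)
= 1.055e-34 / 1.3466e-20
= 7.8344e-15 m

7.8344e-15


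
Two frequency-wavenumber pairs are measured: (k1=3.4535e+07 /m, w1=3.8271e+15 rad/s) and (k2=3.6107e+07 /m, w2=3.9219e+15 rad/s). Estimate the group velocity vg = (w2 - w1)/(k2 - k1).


vg = (w2 - w1) / (k2 - k1)
= (3.9219e+15 - 3.8271e+15) / (3.6107e+07 - 3.4535e+07)
= 9.4800e+13 / 1.5720e+06
= 6.0305e+07 m/s

6.0305e+07


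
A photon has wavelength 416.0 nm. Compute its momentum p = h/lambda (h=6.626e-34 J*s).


p = h / lambda
= 6.626e-34 / (416.0e-9)
= 6.626e-34 / 4.1600e-07
= 1.5928e-27 kg*m/s

1.5928e-27


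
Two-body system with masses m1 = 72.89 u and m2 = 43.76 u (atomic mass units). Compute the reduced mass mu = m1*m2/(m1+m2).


mu = m1 * m2 / (m1 + m2)
= 72.89 * 43.76 / (72.89 + 43.76)
= 3189.6664 / 116.65
= 27.3439 u

27.3439


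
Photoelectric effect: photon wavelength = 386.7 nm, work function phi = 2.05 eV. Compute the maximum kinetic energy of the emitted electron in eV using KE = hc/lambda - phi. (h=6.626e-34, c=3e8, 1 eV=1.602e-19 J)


E_photon = hc / lambda
= (6.626e-34)(3e8) / (386.7e-9)
= 5.1404e-19 J
= 3.2088 eV
KE = E_photon - phi
= 3.2088 - 2.05
= 1.1588 eV

1.1588


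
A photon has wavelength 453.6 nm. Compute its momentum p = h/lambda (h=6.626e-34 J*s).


p = h / lambda
= 6.626e-34 / (453.6e-9)
= 6.626e-34 / 4.5360e-07
= 1.4608e-27 kg*m/s

1.4608e-27


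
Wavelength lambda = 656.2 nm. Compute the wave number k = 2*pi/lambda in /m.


k = 2 * pi / lambda
= 6.2832 / (656.2e-9)
= 6.2832 / 6.5620e-07
= 9.5751e+06 /m

9.5751e+06


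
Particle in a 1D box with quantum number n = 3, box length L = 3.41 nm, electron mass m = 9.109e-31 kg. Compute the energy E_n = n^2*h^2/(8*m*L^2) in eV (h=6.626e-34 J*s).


E = n^2 * h^2 / (8 * m * L^2)
= 3^2 * (6.626e-34)^2 / (8 * 9.109e-31 * (3.41e-9)^2)
= 9 * 4.3904e-67 / (8 * 9.109e-31 * 1.1628e-17)
= 4.6631e-20 J
= 0.2911 eV

0.2911


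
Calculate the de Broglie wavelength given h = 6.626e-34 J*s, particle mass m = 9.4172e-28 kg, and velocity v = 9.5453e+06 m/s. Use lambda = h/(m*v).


lambda = h / (m * v)
= 6.626e-34 / (9.4172e-28 * 9.5453e+06)
= 6.626e-34 / 8.9890e-21
= 7.3712e-14 m

7.3712e-14


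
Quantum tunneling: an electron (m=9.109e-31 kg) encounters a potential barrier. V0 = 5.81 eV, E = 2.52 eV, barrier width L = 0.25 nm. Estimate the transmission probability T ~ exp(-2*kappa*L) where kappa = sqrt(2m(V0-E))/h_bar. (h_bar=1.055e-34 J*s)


V0 - E = 3.29 eV = 5.2706e-19 J
kappa = sqrt(2 * m * (V0-E)) / h_bar
= sqrt(2 * 9.109e-31 * 5.2706e-19) / 1.055e-34
= 9.2881e+09 /m
2*kappa*L = 2 * 9.2881e+09 * 0.25e-9
= 4.6441
T = exp(-4.6441) = 9.618641e-03

9.618641e-03


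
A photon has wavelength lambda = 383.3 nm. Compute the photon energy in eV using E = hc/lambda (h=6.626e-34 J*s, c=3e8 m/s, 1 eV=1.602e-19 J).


E = hc / lambda
= (6.626e-34)(3e8) / (383.3e-9)
= 1.9878e-25 / 3.8330e-07
= 5.1860e-19 J
Converting to eV: 5.1860e-19 / 1.602e-19
= 3.2372 eV

3.2372


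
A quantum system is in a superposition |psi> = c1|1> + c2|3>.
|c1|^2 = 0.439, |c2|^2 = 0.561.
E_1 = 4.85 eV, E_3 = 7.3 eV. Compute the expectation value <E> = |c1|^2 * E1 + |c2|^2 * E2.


<E> = |c1|^2 * E1 + |c2|^2 * E2
= 0.439 * 4.85 + 0.561 * 7.3
= 2.1291 + 4.0953
= 6.2244 eV

6.2244


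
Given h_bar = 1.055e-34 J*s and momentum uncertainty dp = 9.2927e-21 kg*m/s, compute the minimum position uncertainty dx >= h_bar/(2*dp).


dx = h_bar / (2 * dp)
= 1.055e-34 / (2 * 9.2927e-21)
= 1.055e-34 / 1.8585e-20
= 5.6765e-15 m

5.6765e-15


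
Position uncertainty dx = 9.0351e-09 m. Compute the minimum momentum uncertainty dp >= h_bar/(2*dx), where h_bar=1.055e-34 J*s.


dp = h_bar / (2 * dx)
= 1.055e-34 / (2 * 9.0351e-09)
= 1.055e-34 / 1.8070e-08
= 5.8383e-27 kg*m/s

5.8383e-27


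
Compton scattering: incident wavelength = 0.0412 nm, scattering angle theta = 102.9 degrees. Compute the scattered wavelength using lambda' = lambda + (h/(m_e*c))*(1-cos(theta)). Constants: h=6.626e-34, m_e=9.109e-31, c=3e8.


Compton wavelength: h/(m_e*c) = 2.4247e-12 m
d_lambda = 2.4247e-12 * (1 - cos(102.9 deg))
= 2.4247e-12 * 1.22325
= 2.9660e-12 m = 0.002966 nm
lambda' = 0.0412 + 0.002966
= 0.044166 nm

0.044166


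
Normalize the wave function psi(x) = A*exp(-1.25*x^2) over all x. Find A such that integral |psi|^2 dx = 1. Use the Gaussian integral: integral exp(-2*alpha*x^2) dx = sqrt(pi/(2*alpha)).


integral |psi|^2 dx = A^2 * sqrt(pi/(2*alpha)) = 1
A^2 = sqrt(2*alpha/pi)
= sqrt(2 * 1.25 / pi)
= 0.892062
A = sqrt(0.892062)
= 0.9445

0.9445


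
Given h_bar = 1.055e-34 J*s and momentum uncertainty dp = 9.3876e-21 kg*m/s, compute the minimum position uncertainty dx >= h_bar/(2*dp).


dx = h_bar / (2 * dp)
= 1.055e-34 / (2 * 9.3876e-21)
= 1.055e-34 / 1.8775e-20
= 5.6191e-15 m

5.6191e-15


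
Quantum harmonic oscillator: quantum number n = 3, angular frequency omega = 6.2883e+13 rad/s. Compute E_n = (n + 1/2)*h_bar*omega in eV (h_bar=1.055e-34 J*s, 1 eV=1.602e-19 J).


E = (n + 1/2) * h_bar * omega
= (3 + 0.5) * 1.055e-34 * 6.2883e+13
= 3.5 * 6.6342e-21
= 2.3220e-20 J
= 0.1449 eV

0.1449


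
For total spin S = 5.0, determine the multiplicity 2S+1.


Spin multiplicity = 2S + 1
= 2 * 5.0 + 1
= 10.0 + 1
= 11

11


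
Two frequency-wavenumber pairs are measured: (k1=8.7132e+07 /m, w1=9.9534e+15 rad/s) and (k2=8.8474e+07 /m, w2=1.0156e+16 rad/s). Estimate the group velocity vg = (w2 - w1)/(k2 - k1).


vg = (w2 - w1) / (k2 - k1)
= (1.0156e+16 - 9.9534e+15) / (8.8474e+07 - 8.7132e+07)
= 2.0260e+14 / 1.3420e+06
= 1.5097e+08 m/s

1.5097e+08


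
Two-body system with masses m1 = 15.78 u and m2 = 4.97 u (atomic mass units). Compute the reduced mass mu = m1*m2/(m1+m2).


mu = m1 * m2 / (m1 + m2)
= 15.78 * 4.97 / (15.78 + 4.97)
= 78.4266 / 20.75
= 3.7796 u

3.7796


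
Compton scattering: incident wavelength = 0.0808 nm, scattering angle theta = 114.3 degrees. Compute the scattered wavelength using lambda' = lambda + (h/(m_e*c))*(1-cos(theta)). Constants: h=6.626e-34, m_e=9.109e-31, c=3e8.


Compton wavelength: h/(m_e*c) = 2.4247e-12 m
d_lambda = 2.4247e-12 * (1 - cos(114.3 deg))
= 2.4247e-12 * 1.411514
= 3.4225e-12 m = 0.003423 nm
lambda' = 0.0808 + 0.003423
= 0.084223 nm

0.084223


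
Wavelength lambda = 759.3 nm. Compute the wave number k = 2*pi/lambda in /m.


k = 2 * pi / lambda
= 6.2832 / (759.3e-9)
= 6.2832 / 7.5930e-07
= 8.2750e+06 /m

8.2750e+06


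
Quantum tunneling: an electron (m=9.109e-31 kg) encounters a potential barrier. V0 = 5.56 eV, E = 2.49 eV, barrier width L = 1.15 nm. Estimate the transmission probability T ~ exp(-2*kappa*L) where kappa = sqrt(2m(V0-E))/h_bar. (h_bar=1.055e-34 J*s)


V0 - E = 3.07 eV = 4.9181e-19 J
kappa = sqrt(2 * m * (V0-E)) / h_bar
= sqrt(2 * 9.109e-31 * 4.9181e-19) / 1.055e-34
= 8.9722e+09 /m
2*kappa*L = 2 * 8.9722e+09 * 1.15e-9
= 20.636
T = exp(-20.636) = 1.091153e-09

1.091153e-09


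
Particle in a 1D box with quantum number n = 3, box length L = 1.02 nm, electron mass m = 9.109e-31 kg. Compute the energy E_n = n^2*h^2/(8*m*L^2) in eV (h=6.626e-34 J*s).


E = n^2 * h^2 / (8 * m * L^2)
= 3^2 * (6.626e-34)^2 / (8 * 9.109e-31 * (1.02e-9)^2)
= 9 * 4.3904e-67 / (8 * 9.109e-31 * 1.0404e-18)
= 5.2118e-19 J
= 3.2533 eV

3.2533


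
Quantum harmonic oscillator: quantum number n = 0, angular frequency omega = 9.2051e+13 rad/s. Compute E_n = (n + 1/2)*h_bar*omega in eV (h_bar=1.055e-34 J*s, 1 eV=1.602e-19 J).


E = (n + 1/2) * h_bar * omega
= (0 + 0.5) * 1.055e-34 * 9.2051e+13
= 0.5 * 9.7114e-21
= 4.8557e-21 J
= 0.0303 eV

0.0303


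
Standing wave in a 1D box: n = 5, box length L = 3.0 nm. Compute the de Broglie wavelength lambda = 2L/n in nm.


lambda = 2L / n
= 2 * 3.0 / 5
= 6.0 / 5
= 1.2 nm

1.2


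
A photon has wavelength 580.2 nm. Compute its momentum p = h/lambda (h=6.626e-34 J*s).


p = h / lambda
= 6.626e-34 / (580.2e-9)
= 6.626e-34 / 5.8020e-07
= 1.1420e-27 kg*m/s

1.1420e-27


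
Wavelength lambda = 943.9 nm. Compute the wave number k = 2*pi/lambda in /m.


k = 2 * pi / lambda
= 6.2832 / (943.9e-9)
= 6.2832 / 9.4390e-07
= 6.6566e+06 /m

6.6566e+06


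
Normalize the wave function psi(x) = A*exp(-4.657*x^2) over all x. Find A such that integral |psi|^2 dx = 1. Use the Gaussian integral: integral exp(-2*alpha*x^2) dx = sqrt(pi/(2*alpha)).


integral |psi|^2 dx = A^2 * sqrt(pi/(2*alpha)) = 1
A^2 = sqrt(2*alpha/pi)
= sqrt(2 * 4.657 / pi)
= 1.721842
A = sqrt(1.721842)
= 1.3122

1.3122


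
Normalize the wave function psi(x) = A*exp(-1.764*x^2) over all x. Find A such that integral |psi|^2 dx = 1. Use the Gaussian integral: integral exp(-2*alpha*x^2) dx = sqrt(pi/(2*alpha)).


integral |psi|^2 dx = A^2 * sqrt(pi/(2*alpha)) = 1
A^2 = sqrt(2*alpha/pi)
= sqrt(2 * 1.764 / pi)
= 1.059716
A = sqrt(1.059716)
= 1.0294

1.0294


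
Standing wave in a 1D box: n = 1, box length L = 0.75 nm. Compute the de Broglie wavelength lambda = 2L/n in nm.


lambda = 2L / n
= 2 * 0.75 / 1
= 1.5 / 1
= 1.5 nm

1.5


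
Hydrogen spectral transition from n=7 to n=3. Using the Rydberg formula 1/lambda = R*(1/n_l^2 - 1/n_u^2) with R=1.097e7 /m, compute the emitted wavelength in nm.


1/lambda = R * (1/n_l^2 - 1/n_u^2)
= 1.097e7 * (1/3^2 - 1/7^2)
= 1.097e7 * (0.111111 - 0.020408)
= 1.097e7 * 0.090703
= 9.9501e+05 /m
lambda = 1 / 9.9501e+05 = 1005.0137 nm

1005.0137


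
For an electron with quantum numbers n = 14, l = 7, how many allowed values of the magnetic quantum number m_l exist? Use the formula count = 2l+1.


m_l ranges from -l to +l in integer steps
So m_l goes from -7 to +7
Count = 2l + 1 = 2*7 + 1
= 15

15


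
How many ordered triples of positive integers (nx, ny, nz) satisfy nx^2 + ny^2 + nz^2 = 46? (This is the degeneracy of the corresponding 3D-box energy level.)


Enumerate all (nx, ny, nz) with nx^2 + ny^2 + nz^2 = 46:
(1,3,6)
(1,6,3)
(3,1,6)
(3,6,1)
(6,1,3)
(6,3,1)
Total degeneracy = 6

6


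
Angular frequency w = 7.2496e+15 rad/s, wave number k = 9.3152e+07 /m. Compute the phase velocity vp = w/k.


vp = w / k
= 7.2496e+15 / 9.3152e+07
= 7.7825e+07 m/s

7.7825e+07


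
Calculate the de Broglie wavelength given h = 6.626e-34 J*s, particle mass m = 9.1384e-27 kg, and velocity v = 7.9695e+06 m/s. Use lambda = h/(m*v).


lambda = h / (m * v)
= 6.626e-34 / (9.1384e-27 * 7.9695e+06)
= 6.626e-34 / 7.2828e-20
= 9.0981e-15 m

9.0981e-15


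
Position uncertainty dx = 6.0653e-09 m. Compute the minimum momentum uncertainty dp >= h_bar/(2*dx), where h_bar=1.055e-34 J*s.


dp = h_bar / (2 * dx)
= 1.055e-34 / (2 * 6.0653e-09)
= 1.055e-34 / 1.2131e-08
= 8.6970e-27 kg*m/s

8.6970e-27


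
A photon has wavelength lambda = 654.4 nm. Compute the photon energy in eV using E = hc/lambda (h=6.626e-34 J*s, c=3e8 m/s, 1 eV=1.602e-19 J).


E = hc / lambda
= (6.626e-34)(3e8) / (654.4e-9)
= 1.9878e-25 / 6.5440e-07
= 3.0376e-19 J
Converting to eV: 3.0376e-19 / 1.602e-19
= 1.8961 eV

1.8961


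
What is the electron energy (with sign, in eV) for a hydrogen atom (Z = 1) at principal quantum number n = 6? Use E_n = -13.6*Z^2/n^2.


E_n = -13.6 * Z^2 / n^2
= -13.6 * 1^2 / 6^2
= -13.6 * 1 / 36
= -0.3778 eV

-0.3778


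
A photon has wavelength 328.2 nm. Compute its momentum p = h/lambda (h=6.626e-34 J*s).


p = h / lambda
= 6.626e-34 / (328.2e-9)
= 6.626e-34 / 3.2820e-07
= 2.0189e-27 kg*m/s

2.0189e-27


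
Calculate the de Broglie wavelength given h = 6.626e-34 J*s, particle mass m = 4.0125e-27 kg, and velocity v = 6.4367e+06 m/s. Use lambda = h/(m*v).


lambda = h / (m * v)
= 6.626e-34 / (4.0125e-27 * 6.4367e+06)
= 6.626e-34 / 2.5827e-20
= 2.5655e-14 m

2.5655e-14


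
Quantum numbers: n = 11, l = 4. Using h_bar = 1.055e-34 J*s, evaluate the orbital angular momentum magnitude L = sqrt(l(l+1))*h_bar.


L = sqrt(l*(l+1)) * h_bar
= sqrt(4 * 5) * 1.055e-34
= sqrt(20) * 1.055e-34
= 4.4721 * 1.055e-34
= 4.7181e-34 J*s

4.7181e-34


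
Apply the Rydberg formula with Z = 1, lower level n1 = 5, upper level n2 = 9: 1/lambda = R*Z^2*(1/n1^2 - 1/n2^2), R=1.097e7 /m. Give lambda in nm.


1/lambda = R * Z^2 * (1/n1^2 - 1/n2^2)
= 1.097e7 * 1^2 * (1/5^2 - 1/9^2)
= 1.097e7 * 1 * (0.04 - 0.012346)
= 3.0337e+05 /m
lambda = 1 / 3.0337e+05
= 3296.3276 nm

3296.3276


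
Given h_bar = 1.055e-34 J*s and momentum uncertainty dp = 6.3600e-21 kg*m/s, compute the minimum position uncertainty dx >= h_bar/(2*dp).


dx = h_bar / (2 * dp)
= 1.055e-34 / (2 * 6.3600e-21)
= 1.055e-34 / 1.2720e-20
= 8.2940e-15 m

8.2940e-15


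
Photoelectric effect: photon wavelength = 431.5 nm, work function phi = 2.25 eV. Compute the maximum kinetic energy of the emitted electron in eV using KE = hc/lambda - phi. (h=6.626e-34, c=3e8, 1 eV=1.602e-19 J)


E_photon = hc / lambda
= (6.626e-34)(3e8) / (431.5e-9)
= 4.6067e-19 J
= 2.8756 eV
KE = E_photon - phi
= 2.8756 - 2.25
= 0.6256 eV

0.6256


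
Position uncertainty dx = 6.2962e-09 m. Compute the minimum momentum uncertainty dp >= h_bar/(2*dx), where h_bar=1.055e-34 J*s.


dp = h_bar / (2 * dx)
= 1.055e-34 / (2 * 6.2962e-09)
= 1.055e-34 / 1.2592e-08
= 8.3781e-27 kg*m/s

8.3781e-27


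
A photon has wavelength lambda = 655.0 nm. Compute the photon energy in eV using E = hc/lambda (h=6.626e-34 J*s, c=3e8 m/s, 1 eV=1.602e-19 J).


E = hc / lambda
= (6.626e-34)(3e8) / (655.0e-9)
= 1.9878e-25 / 6.5500e-07
= 3.0348e-19 J
Converting to eV: 3.0348e-19 / 1.602e-19
= 1.8944 eV

1.8944


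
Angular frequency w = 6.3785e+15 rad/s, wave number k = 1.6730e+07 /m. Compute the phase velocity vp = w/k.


vp = w / k
= 6.3785e+15 / 1.6730e+07
= 3.8126e+08 m/s

3.8126e+08


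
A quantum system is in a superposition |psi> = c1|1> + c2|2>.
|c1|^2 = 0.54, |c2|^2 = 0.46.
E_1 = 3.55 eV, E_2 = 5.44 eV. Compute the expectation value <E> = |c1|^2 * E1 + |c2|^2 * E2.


<E> = |c1|^2 * E1 + |c2|^2 * E2
= 0.54 * 3.55 + 0.46 * 5.44
= 1.917 + 2.5024
= 4.4194 eV

4.4194


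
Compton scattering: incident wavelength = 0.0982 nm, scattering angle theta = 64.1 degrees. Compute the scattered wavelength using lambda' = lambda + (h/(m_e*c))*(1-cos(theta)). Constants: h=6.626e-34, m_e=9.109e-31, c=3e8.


Compton wavelength: h/(m_e*c) = 2.4247e-12 m
d_lambda = 2.4247e-12 * (1 - cos(64.1 deg))
= 2.4247e-12 * 0.563198
= 1.3656e-12 m = 0.001366 nm
lambda' = 0.0982 + 0.001366
= 0.099566 nm

0.099566


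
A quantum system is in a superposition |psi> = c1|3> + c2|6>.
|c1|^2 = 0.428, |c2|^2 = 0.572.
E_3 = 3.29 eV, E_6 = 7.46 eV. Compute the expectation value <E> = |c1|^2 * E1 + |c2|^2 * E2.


<E> = |c1|^2 * E1 + |c2|^2 * E2
= 0.428 * 3.29 + 0.572 * 7.46
= 1.4081 + 4.2671
= 5.6752 eV

5.6752


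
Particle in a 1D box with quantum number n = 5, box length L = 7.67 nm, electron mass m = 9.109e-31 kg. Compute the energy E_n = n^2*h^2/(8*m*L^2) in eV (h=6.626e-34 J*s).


E = n^2 * h^2 / (8 * m * L^2)
= 5^2 * (6.626e-34)^2 / (8 * 9.109e-31 * (7.67e-9)^2)
= 25 * 4.3904e-67 / (8 * 9.109e-31 * 5.8829e-17)
= 2.5603e-20 J
= 0.1598 eV

0.1598


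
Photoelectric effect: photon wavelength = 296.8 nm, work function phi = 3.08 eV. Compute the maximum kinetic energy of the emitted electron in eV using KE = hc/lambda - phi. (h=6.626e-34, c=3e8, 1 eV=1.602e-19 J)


E_photon = hc / lambda
= (6.626e-34)(3e8) / (296.8e-9)
= 6.6974e-19 J
= 4.1807 eV
KE = E_photon - phi
= 4.1807 - 3.08
= 1.1007 eV

1.1007


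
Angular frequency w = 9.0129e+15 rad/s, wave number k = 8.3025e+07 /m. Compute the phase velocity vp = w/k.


vp = w / k
= 9.0129e+15 / 8.3025e+07
= 1.0856e+08 m/s

1.0856e+08


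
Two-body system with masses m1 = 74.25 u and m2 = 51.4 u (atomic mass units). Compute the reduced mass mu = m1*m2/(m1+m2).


mu = m1 * m2 / (m1 + m2)
= 74.25 * 51.4 / (74.25 + 51.4)
= 3816.45 / 125.65
= 30.3737 u

30.3737


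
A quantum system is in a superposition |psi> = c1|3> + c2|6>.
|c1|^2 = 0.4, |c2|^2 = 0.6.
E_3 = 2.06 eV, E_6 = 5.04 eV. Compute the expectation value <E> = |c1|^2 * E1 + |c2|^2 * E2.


<E> = |c1|^2 * E1 + |c2|^2 * E2
= 0.4 * 2.06 + 0.6 * 5.04
= 0.824 + 3.024
= 3.848 eV

3.848


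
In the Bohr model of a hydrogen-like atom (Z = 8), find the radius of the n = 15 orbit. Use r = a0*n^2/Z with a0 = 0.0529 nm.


r = a0 * n^2 / Z
= 0.0529 * 15^2 / 8
= 0.0529 * 225 / 8
= 1.4878 nm

1.4878


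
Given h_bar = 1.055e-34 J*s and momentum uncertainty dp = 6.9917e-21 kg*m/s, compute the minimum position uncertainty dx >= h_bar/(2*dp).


dx = h_bar / (2 * dp)
= 1.055e-34 / (2 * 6.9917e-21)
= 1.055e-34 / 1.3983e-20
= 7.5447e-15 m

7.5447e-15


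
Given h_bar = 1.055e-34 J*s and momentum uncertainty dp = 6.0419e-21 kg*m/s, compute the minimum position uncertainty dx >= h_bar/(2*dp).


dx = h_bar / (2 * dp)
= 1.055e-34 / (2 * 6.0419e-21)
= 1.055e-34 / 1.2084e-20
= 8.7307e-15 m

8.7307e-15


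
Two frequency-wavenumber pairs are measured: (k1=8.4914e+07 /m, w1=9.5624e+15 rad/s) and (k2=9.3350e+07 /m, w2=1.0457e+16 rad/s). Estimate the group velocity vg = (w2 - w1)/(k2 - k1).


vg = (w2 - w1) / (k2 - k1)
= (1.0457e+16 - 9.5624e+15) / (9.3350e+07 - 8.4914e+07)
= 8.9460e+14 / 8.4360e+06
= 1.0605e+08 m/s

1.0605e+08


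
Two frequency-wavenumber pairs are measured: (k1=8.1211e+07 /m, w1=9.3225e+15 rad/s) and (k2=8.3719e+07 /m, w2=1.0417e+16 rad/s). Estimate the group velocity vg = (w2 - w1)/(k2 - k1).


vg = (w2 - w1) / (k2 - k1)
= (1.0417e+16 - 9.3225e+15) / (8.3719e+07 - 8.1211e+07)
= 1.0945e+15 / 2.5080e+06
= 4.3640e+08 m/s

4.3640e+08


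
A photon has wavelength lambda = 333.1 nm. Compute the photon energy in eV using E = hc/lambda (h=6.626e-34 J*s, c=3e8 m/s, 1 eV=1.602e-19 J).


E = hc / lambda
= (6.626e-34)(3e8) / (333.1e-9)
= 1.9878e-25 / 3.3310e-07
= 5.9676e-19 J
Converting to eV: 5.9676e-19 / 1.602e-19
= 3.7251 eV

3.7251


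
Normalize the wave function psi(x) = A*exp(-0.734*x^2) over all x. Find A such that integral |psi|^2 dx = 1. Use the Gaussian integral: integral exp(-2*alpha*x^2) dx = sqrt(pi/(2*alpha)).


integral |psi|^2 dx = A^2 * sqrt(pi/(2*alpha)) = 1
A^2 = sqrt(2*alpha/pi)
= sqrt(2 * 0.734 / pi)
= 0.683578
A = sqrt(0.683578)
= 0.8268

0.8268


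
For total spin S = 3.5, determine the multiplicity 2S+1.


Spin multiplicity = 2S + 1
= 2 * 3.5 + 1
= 7.0 + 1
= 8

8


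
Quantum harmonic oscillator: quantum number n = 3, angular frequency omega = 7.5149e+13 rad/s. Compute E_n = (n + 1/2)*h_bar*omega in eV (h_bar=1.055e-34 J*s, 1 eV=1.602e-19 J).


E = (n + 1/2) * h_bar * omega
= (3 + 0.5) * 1.055e-34 * 7.5149e+13
= 3.5 * 7.9282e-21
= 2.7749e-20 J
= 0.1732 eV

0.1732


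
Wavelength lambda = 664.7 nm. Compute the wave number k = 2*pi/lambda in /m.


k = 2 * pi / lambda
= 6.2832 / (664.7e-9)
= 6.2832 / 6.6470e-07
= 9.4527e+06 /m

9.4527e+06


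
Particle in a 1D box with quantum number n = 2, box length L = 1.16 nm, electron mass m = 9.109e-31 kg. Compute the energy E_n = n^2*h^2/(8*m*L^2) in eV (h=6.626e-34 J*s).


E = n^2 * h^2 / (8 * m * L^2)
= 2^2 * (6.626e-34)^2 / (8 * 9.109e-31 * (1.16e-9)^2)
= 4 * 4.3904e-67 / (8 * 9.109e-31 * 1.3456e-18)
= 1.7910e-19 J
= 1.118 eV

1.118


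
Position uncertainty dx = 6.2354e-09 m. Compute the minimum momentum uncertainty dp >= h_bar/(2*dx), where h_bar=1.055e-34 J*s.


dp = h_bar / (2 * dx)
= 1.055e-34 / (2 * 6.2354e-09)
= 1.055e-34 / 1.2471e-08
= 8.4598e-27 kg*m/s

8.4598e-27


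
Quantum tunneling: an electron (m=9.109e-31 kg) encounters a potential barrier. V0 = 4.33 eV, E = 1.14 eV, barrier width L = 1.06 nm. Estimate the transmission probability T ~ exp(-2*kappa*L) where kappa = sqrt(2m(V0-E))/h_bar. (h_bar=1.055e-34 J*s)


V0 - E = 3.19 eV = 5.1104e-19 J
kappa = sqrt(2 * m * (V0-E)) / h_bar
= sqrt(2 * 9.109e-31 * 5.1104e-19) / 1.055e-34
= 9.1459e+09 /m
2*kappa*L = 2 * 9.1459e+09 * 1.06e-9
= 19.3892
T = exp(-19.3892) = 3.796370e-09

3.796370e-09


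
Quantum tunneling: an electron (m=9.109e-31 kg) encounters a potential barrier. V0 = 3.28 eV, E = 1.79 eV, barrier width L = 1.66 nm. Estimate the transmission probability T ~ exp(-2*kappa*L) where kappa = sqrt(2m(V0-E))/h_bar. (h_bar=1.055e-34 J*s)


V0 - E = 1.49 eV = 2.3870e-19 J
kappa = sqrt(2 * m * (V0-E)) / h_bar
= sqrt(2 * 9.109e-31 * 2.3870e-19) / 1.055e-34
= 6.2506e+09 /m
2*kappa*L = 2 * 6.2506e+09 * 1.66e-9
= 20.752
T = exp(-20.752) = 9.716560e-10

9.716560e-10


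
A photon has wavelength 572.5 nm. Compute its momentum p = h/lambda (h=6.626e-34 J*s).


p = h / lambda
= 6.626e-34 / (572.5e-9)
= 6.626e-34 / 5.7250e-07
= 1.1574e-27 kg*m/s

1.1574e-27


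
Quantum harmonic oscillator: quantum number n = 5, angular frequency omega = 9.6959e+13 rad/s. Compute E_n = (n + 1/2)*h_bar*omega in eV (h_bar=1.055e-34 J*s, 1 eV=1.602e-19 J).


E = (n + 1/2) * h_bar * omega
= (5 + 0.5) * 1.055e-34 * 9.6959e+13
= 5.5 * 1.0229e-20
= 5.6260e-20 J
= 0.3512 eV

0.3512


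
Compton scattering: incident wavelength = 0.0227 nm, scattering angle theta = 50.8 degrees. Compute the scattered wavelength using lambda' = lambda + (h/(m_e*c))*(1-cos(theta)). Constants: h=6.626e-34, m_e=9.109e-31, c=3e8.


Compton wavelength: h/(m_e*c) = 2.4247e-12 m
d_lambda = 2.4247e-12 * (1 - cos(50.8 deg))
= 2.4247e-12 * 0.367971
= 8.9222e-13 m = 0.000892 nm
lambda' = 0.0227 + 0.000892
= 0.023592 nm

0.023592


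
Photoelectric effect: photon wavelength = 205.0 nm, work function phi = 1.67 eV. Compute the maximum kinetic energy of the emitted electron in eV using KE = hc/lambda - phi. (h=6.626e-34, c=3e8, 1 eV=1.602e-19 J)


E_photon = hc / lambda
= (6.626e-34)(3e8) / (205.0e-9)
= 9.6966e-19 J
= 6.0528 eV
KE = E_photon - phi
= 6.0528 - 1.67
= 4.3828 eV

4.3828


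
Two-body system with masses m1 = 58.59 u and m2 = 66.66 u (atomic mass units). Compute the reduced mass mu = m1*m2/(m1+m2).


mu = m1 * m2 / (m1 + m2)
= 58.59 * 66.66 / (58.59 + 66.66)
= 3905.6094 / 125.25
= 31.1825 u

31.1825


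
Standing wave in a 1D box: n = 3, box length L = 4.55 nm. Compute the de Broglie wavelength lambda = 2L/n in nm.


lambda = 2L / n
= 2 * 4.55 / 3
= 9.1 / 3
= 3.0333 nm

3.0333


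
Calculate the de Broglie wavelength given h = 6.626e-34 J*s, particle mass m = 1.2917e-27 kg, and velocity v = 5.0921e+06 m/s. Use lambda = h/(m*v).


lambda = h / (m * v)
= 6.626e-34 / (1.2917e-27 * 5.0921e+06)
= 6.626e-34 / 6.5775e-21
= 1.0074e-13 m

1.0074e-13


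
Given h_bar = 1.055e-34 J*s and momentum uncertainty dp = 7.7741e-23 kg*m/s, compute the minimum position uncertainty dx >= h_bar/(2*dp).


dx = h_bar / (2 * dp)
= 1.055e-34 / (2 * 7.7741e-23)
= 1.055e-34 / 1.5548e-22
= 6.7854e-13 m

6.7854e-13


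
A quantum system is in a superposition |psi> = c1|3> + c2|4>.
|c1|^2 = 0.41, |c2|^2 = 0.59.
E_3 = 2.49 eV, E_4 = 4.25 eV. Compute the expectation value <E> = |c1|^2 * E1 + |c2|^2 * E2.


<E> = |c1|^2 * E1 + |c2|^2 * E2
= 0.41 * 2.49 + 0.59 * 4.25
= 1.0209 + 2.5075
= 3.5284 eV

3.5284


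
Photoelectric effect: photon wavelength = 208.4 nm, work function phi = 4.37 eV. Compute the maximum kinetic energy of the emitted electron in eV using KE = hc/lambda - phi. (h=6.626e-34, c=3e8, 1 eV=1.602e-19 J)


E_photon = hc / lambda
= (6.626e-34)(3e8) / (208.4e-9)
= 9.5384e-19 J
= 5.954 eV
KE = E_photon - phi
= 5.954 - 4.37
= 1.584 eV

1.584


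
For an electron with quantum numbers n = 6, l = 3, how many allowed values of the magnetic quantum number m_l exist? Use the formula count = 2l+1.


m_l ranges from -l to +l in integer steps
So m_l goes from -3 to +3
Count = 2l + 1 = 2*3 + 1
= 7

7


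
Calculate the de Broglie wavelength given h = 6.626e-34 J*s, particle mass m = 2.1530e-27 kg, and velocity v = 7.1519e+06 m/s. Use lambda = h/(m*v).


lambda = h / (m * v)
= 6.626e-34 / (2.1530e-27 * 7.1519e+06)
= 6.626e-34 / 1.5398e-20
= 4.3031e-14 m

4.3031e-14


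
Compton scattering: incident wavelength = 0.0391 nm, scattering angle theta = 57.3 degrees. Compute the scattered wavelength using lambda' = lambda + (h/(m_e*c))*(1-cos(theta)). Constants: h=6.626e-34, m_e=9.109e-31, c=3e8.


Compton wavelength: h/(m_e*c) = 2.4247e-12 m
d_lambda = 2.4247e-12 * (1 - cos(57.3 deg))
= 2.4247e-12 * 0.45976
= 1.1148e-12 m = 0.001115 nm
lambda' = 0.0391 + 0.001115
= 0.040215 nm

0.040215


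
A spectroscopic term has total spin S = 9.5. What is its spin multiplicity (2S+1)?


Spin multiplicity = 2S + 1
= 2 * 9.5 + 1
= 19.0 + 1
= 20

20


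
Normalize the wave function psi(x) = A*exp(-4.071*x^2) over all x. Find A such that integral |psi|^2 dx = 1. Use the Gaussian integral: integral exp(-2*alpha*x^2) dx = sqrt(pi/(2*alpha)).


integral |psi|^2 dx = A^2 * sqrt(pi/(2*alpha)) = 1
A^2 = sqrt(2*alpha/pi)
= sqrt(2 * 4.071 / pi)
= 1.609869
A = sqrt(1.609869)
= 1.2688

1.2688


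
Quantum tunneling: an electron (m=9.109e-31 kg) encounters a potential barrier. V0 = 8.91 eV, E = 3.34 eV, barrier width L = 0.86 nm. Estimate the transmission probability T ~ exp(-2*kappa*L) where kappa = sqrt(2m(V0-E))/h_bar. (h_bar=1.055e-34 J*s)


V0 - E = 5.57 eV = 8.9231e-19 J
kappa = sqrt(2 * m * (V0-E)) / h_bar
= sqrt(2 * 9.109e-31 * 8.9231e-19) / 1.055e-34
= 1.2085e+10 /m
2*kappa*L = 2 * 1.2085e+10 * 0.86e-9
= 20.7867
T = exp(-20.7867) = 9.385520e-10

9.385520e-10


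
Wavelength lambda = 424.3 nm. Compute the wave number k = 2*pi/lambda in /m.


k = 2 * pi / lambda
= 6.2832 / (424.3e-9)
= 6.2832 / 4.2430e-07
= 1.4808e+07 /m

1.4808e+07


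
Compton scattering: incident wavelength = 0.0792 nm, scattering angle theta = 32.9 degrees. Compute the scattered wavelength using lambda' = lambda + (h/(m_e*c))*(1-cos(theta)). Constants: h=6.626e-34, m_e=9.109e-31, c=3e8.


Compton wavelength: h/(m_e*c) = 2.4247e-12 m
d_lambda = 2.4247e-12 * (1 - cos(32.9 deg))
= 2.4247e-12 * 0.16038
= 3.8888e-13 m = 0.000389 nm
lambda' = 0.0792 + 0.000389
= 0.079589 nm

0.079589


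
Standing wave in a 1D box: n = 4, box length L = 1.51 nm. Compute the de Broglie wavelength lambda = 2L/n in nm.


lambda = 2L / n
= 2 * 1.51 / 4
= 3.02 / 4
= 0.755 nm

0.755


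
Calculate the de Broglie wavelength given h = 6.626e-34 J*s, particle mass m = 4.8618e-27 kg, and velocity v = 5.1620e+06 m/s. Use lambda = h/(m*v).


lambda = h / (m * v)
= 6.626e-34 / (4.8618e-27 * 5.1620e+06)
= 6.626e-34 / 2.5097e-20
= 2.6402e-14 m

2.6402e-14


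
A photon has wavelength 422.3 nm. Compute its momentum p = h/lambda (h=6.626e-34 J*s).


p = h / lambda
= 6.626e-34 / (422.3e-9)
= 6.626e-34 / 4.2230e-07
= 1.5690e-27 kg*m/s

1.5690e-27


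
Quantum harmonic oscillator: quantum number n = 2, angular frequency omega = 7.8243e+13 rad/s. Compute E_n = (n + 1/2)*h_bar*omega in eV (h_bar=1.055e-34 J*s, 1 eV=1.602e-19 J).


E = (n + 1/2) * h_bar * omega
= (2 + 0.5) * 1.055e-34 * 7.8243e+13
= 2.5 * 8.2546e-21
= 2.0637e-20 J
= 0.1288 eV

0.1288


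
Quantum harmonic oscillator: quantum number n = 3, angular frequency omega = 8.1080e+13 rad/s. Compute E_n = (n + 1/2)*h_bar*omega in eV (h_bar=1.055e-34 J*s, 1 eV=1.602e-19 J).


E = (n + 1/2) * h_bar * omega
= (3 + 0.5) * 1.055e-34 * 8.1080e+13
= 3.5 * 8.5539e-21
= 2.9939e-20 J
= 0.1869 eV

0.1869


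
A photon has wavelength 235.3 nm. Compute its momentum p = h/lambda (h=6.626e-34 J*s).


p = h / lambda
= 6.626e-34 / (235.3e-9)
= 6.626e-34 / 2.3530e-07
= 2.8160e-27 kg*m/s

2.8160e-27
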